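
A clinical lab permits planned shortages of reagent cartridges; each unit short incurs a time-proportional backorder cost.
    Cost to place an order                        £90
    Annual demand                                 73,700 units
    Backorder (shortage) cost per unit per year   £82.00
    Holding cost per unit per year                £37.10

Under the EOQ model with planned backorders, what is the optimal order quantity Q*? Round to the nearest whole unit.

721 units

Basic EOQ = √(2·73,700·90/37.1) = 597.975
Backorder adjustment √((H+b)/b) = √((37.1+82)/82) = 1.2052
Q* = 597.975 × 1.2052 ≈ 720.66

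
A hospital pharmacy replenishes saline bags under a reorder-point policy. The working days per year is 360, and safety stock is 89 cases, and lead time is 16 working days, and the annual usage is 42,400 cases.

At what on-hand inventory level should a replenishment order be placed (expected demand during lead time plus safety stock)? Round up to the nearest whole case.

Daily demand d = 42,400 / 360 = 117.778 cases/day
Demand during lead time = 117.778 × 16 = 1,884.44
Reorder point = 1,884.44 + 89 = 1,973.44 → round up

1,974 cases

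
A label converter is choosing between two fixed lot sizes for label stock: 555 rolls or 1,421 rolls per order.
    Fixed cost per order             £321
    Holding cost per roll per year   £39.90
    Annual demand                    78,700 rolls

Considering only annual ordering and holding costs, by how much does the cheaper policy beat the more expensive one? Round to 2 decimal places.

For each Q, cost = (D/Q)·S + (Q/2)·H.
TC(555) = (78,700/555)×321 + (555/2)×39.9 = £56,590.63
TC(1,421) = (78,700/1,421)×321 + (1,421/2)×39.9 = £46,127.06
Cheaper: Q = 1,421.  Difference = £10,463.56

£10,463.56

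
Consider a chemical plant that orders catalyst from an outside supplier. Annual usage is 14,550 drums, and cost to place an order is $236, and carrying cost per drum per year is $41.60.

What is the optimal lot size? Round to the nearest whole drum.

406 drums

Optimal lot size Q* = (2 × 14,550 × $236 / $41.6)^½ ≈ 406.31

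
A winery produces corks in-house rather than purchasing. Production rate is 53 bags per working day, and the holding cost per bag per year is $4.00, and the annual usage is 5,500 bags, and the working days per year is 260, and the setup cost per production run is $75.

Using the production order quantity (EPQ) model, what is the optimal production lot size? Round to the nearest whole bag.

586 bags

d = 5,500/260 = 21.1538 bags/day;  effective holding cost H(1 − d/p) = 4·(1 − 21.1538/53) = 2.40348
Q* = √(2DS / H_eff) = √(2·5,500·75 / 2.40348) ≈ 585.88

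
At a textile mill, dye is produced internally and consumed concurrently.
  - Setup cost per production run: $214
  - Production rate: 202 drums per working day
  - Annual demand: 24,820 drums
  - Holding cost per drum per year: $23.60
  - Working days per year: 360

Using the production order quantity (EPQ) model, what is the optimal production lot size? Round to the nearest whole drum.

827 drums

d = 24,820/360 = 68.9444 drums/day;  effective holding cost H(1 − d/p) = 23.6·(1 − 68.9444/202) = 15.54510
Q* = √(2DS / H_eff) = √(2·24,820·214 / 15.54510) ≈ 826.66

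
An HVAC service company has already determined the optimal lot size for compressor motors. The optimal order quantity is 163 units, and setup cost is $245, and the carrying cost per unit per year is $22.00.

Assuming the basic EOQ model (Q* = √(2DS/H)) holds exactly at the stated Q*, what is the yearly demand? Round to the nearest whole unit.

From Q* = √(2DS/H) ⇒ Q*² = 2DS/H.
D = Q²H / (2S) = 163² × 22 / (2 × 245) = 1,192.89

1,193 units per year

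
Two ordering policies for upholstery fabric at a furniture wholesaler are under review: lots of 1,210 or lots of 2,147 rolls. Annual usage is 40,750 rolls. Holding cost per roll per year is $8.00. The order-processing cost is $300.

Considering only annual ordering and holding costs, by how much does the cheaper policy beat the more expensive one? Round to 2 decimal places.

For each Q, cost = (D/Q)·S + (Q/2)·H.
TC(1,210) = (40,750/1,210)×300 + (1,210/2)×8 = $14,943.31
TC(2,147) = (40,750/2,147)×300 + (2,147/2)×8 = $14,281.99
Cheaper: Q = 2,147.  Difference = $661.31

$661.31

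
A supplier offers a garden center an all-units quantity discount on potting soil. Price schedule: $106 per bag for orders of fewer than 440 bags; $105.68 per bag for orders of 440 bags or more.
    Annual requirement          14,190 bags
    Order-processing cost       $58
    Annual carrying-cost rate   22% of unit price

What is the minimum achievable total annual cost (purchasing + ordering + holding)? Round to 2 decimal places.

H₁ = 22%×$106 = $23.3200;  H₂ = 22%×$105.68 = $23.2496
EOQ₁ = √(2×14,190×58/23.3200) = 265.68  (< 440, feasible at tier 1)
EOQ₂ = √(2×14,190×58/23.2496) = 266.08  (< 440 → use Q = 440 at tier-2 price)
TC(tier 1 (EOQ₁), Q≈265.7) = $1,510,335.62
TC(tier 2, Q≈440.0) = $1,506,584.61
Minimum at tier 2: $1,506,584.61

$1,506,584.61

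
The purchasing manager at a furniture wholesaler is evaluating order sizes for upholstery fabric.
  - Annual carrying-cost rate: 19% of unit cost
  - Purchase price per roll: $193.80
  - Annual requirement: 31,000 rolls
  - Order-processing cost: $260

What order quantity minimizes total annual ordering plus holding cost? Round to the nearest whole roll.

662 rolls

H = i·C = 0.19 × $193.8 = $36.8220 per roll-year
EOQ = √(2DS/H) = √(2 × 31,000 × 260 / 36.822)
    = √(437,781.76) ≈ 661.65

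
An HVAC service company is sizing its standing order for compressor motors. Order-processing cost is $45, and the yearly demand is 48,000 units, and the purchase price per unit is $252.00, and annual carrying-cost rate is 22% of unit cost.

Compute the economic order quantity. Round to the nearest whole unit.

Holding cost per unit per year: H = 22% × $252 = $55.4400
EOQ = √(2DS/H) = √(2 × 48,000 × 45 / 55.44)
    = √(77,922.08) ≈ 279.15

279 units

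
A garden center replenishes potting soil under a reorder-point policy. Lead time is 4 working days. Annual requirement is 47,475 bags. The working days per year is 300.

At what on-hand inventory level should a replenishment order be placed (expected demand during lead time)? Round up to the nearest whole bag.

Daily demand d = 47,475 / 300 = 158.250 bags/day
Demand during lead time = 158.250 × 4 = 633.00
Reorder point = 633.00 → round up

633 bags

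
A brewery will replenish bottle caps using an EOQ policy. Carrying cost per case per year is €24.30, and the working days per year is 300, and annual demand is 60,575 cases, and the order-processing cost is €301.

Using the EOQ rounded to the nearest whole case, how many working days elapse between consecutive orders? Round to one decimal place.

6.1 days

2DS/H = 2·60,575·301/24.3 = 1,500,664.61
EOQ = √1,500,664.61 ≈ 1,225.02 → Q = 1,225 cases
T = Q/D × 300 days = 1,225/60,575 × 300 = 6.067 days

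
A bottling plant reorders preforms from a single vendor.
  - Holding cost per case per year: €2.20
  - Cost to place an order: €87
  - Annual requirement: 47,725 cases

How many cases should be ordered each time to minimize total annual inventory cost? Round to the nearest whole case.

1,943 cases

Q* = √(2·D·S / H) = √(2·47,725·87 / 2.2) = √3,774,613.6 ≈ 1,942.84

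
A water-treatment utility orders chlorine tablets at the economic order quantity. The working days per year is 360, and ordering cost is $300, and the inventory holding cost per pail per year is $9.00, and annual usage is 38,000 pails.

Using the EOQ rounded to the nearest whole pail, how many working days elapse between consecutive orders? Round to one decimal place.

EOQ = √(2DS/H) = √(2 × 38,000 × 300 / 9)
    = √(2,533,333.33) ≈ 1,591.64 → Q = 1,592 pails
Cycle time = (working days × Q)/D = (360 × 1,592) / 38,000 = 15.082 days

15.1 days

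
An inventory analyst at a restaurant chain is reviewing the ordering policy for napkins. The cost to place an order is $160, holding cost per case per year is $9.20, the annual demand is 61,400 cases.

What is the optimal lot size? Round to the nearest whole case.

1,461 cases

2DS/H = 2·61,400·160/9.2 = 2,135,652.17
EOQ = √2,135,652.17 ≈ 1,461.39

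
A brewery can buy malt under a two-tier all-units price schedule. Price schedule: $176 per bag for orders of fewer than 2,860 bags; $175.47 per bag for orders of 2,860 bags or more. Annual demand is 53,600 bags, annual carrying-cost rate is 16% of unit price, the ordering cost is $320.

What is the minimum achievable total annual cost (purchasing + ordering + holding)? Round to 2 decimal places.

$9,451,336.74

H₁ = 16%×$176 = $28.1600;  H₂ = 16%×$175.47 = $28.0752
EOQ₁ = √(2×53,600×320/28.1600) = 1,103.71  (< 2,860, feasible at tier 1)
EOQ₂ = √(2×53,600×320/28.0752) = 1,105.38  (< 2,860 → use Q = 2,860 at tier-2 price)
TC(tier 1 (EOQ₁), Q≈1,103.7) = $9,464,680.55
TC(tier 2, Q≈2,860.0) = $9,451,336.74
Minimum at tier 2: $9,451,336.74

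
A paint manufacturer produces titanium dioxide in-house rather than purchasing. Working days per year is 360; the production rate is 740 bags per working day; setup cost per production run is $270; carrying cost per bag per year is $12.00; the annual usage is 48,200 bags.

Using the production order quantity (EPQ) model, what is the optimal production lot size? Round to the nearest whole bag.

1,627 bags

Daily demand d = 48,200/360 = 133.889; p = 740; 1 − d/p = 0.81907
EPQ = √(2DS / (H(1 − d/p)))
    = √(2 × 48,200 × 270 / (12 × 0.81907)) ≈ 1,627.31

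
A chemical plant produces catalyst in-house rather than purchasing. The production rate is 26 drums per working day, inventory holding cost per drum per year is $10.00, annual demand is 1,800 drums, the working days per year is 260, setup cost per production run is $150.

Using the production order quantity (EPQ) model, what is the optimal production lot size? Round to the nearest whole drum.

Daily demand d = 1,800/260 = 6.923; p = 26; 1 − d/p = 0.73373
EPQ = √(2DS / (H(1 − d/p)))
    = √(2 × 1,800 × 150 / (10 × 0.73373)) ≈ 271.29

271 drums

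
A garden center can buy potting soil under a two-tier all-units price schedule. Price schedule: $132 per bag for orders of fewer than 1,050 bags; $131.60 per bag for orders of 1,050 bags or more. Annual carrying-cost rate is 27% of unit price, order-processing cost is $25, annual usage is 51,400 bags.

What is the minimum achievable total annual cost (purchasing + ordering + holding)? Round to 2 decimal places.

H₁ = 27%×$132 = $35.6400;  H₂ = 27%×$131.60 = $35.5320
EOQ₁ = √(2×51,400×25/35.6400) = 268.53  (< 1,050, feasible at tier 1)
EOQ₂ = √(2×51,400×25/35.5320) = 268.94  (< 1,050 → use Q = 1,050 at tier-2 price)
TC(tier 1 (EOQ₁), Q≈268.5) = $6,794,370.52
TC(tier 2, Q≈1,050.0) = $6,784,118.11
Minimum at tier 2: $6,784,118.11

$6,784,118.11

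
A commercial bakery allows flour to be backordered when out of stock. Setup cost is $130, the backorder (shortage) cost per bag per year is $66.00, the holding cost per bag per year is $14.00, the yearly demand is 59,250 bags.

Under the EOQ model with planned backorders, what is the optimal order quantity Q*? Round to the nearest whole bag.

1,155 bags

Q* = √(2DS/H) · √((H + b)/b)
   = √(2 × 59,250 × 130 / 14) · √((14 + 66) / 66)
   = 1,048.979 × 1.1010 ≈ 1,154.89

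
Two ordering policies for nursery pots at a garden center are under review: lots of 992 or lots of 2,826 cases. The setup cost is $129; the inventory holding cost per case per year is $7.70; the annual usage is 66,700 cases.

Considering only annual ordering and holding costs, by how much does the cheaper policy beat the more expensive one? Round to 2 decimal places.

For each Q, cost = (D/Q)·S + (Q/2)·H.
TC(992) = (66,700/992)×129 + (992/2)×7.7 = $12,492.89
TC(2,826) = (66,700/2,826)×129 + (2,826/2)×7.7 = $13,924.79
|ΔTC| = |$12,492.89 − $13,924.79| = $1,431.90

$1,431.90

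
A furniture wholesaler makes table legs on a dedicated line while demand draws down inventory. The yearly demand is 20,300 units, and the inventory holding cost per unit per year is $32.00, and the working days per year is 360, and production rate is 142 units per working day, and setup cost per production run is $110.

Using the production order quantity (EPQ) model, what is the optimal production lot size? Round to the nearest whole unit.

d = 20,300/360 = 56.3889 units/day;  effective holding cost H(1 − d/p) = 32·(1 − 56.3889/142) = 19.29264
Q* = √(2DS / H_eff) = √(2·20,300·110 / 19.29264) ≈ 481.13

481 units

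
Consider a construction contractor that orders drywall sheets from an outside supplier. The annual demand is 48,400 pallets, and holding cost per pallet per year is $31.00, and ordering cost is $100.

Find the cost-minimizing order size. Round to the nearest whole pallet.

559 pallets

Q* = √(2·D·S / H) = √(2·48,400·100 / 31) = √312,258.1 ≈ 558.80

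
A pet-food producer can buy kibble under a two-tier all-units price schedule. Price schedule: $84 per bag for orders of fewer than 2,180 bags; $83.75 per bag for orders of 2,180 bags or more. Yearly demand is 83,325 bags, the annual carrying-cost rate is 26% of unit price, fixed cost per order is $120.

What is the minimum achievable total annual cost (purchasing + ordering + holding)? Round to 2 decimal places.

H₁ = 26%×$84 = $21.8400;  H₂ = 26%×$83.75 = $21.7750
EOQ₁ = √(2×83,325×120/21.8400) = 956.90  (< 2,180, feasible at tier 1)
EOQ₂ = √(2×83,325×120/21.7750) = 958.33  (< 2,180 → use Q = 2,180 at tier-2 price)
TC(tier 1 (EOQ₁), Q≈956.9) = $7,020,198.72
TC(tier 2, Q≈2,180.0) = $7,006,790.20
Minimum at tier 2: $7,006,790.20

$7,006,790.20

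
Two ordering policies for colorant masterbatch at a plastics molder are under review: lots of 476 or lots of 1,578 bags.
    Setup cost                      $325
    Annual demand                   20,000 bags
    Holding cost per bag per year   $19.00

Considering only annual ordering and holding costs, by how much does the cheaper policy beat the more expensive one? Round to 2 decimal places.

TC(Q) = (D/Q)S + (Q/2)H
TC(476) = (20,000/476)×325 + (476/2)×19 = $18,177.46
TC(1,578) = (20,000/1,578)×325 + (1,578/2)×19 = $19,110.14
Lots of 476 are cheaper by $932.68.

$932.68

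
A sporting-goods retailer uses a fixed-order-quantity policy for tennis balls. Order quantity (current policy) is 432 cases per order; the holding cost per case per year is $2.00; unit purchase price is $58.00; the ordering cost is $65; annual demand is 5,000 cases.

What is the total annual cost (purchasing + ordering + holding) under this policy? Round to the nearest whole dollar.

Orders/yr = 5,000/432 = 11.574; ordering cost = 11.574 × $65 = $752.31
Average inventory = 432/2 = 216; holding cost = 216 × $2 = $432.00
Purchase cost = D·C = 5,000 × 58 = $290,000.00
Total = $752.31 + $432.00 + $290,000.00 = $291,184.31

$291,184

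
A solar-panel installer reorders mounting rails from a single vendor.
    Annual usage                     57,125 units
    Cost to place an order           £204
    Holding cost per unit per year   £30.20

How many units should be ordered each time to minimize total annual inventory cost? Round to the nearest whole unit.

878 units

Q* = √(2·D·S / H) = √(2·57,125·204 / 30.2) = √771,755.0 ≈ 878.50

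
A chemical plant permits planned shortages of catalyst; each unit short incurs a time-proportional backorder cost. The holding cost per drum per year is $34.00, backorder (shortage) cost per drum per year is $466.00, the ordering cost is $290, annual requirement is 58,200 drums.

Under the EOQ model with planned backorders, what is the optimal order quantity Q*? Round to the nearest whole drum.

1,032 drums

Q* = √(2DS/H) · √((H + b)/b)
   = √(2 × 58,200 × 290 / 34) · √((34 + 466) / 466)
   = 996.405 × 1.0358 ≈ 1,032.11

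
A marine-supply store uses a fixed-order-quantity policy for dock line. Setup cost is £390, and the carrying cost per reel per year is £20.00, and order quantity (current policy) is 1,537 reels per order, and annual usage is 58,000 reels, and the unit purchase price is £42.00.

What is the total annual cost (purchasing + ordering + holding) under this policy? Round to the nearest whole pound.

£2,466,087

Orders/yr = 58,000/1,537 = 37.736; ordering cost = 37.736 × £390 = £14,716.98
Average inventory = 1,537/2 = 768.5; holding cost = 768.5 × £20 = £15,370.00
Purchase cost = D·C = 58,000 × 42 = £2,436,000.00
Total = £14,716.98 + £15,370.00 + £2,436,000.00 = £2,466,086.98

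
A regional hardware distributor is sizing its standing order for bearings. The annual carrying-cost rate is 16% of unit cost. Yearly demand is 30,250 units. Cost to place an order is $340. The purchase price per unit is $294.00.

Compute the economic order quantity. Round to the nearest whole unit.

661 units

Carrying cost H = $294 × 16% = $47.0400/unit/yr
EOQ = √(2DS/H) = √(2 × 30,250 × 340 / 47.04)
    = √(437,287.41) ≈ 661.28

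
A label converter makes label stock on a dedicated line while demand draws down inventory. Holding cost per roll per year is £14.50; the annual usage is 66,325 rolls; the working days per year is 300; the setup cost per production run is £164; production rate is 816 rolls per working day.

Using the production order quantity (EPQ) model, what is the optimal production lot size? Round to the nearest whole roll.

d = 66,325/300 = 221.0833 rolls/day;  effective holding cost H(1 − d/p) = 14.5·(1 − 221.0833/816) = 10.57144
Q* = √(2DS / H_eff) = √(2·66,325·164 / 10.57144) ≈ 1,434.53

1,435 rolls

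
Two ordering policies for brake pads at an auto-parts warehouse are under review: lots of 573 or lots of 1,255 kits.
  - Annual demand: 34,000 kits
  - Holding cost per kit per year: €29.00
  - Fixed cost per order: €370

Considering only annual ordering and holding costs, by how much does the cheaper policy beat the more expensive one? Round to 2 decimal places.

For each Q, cost = (D/Q)·S + (Q/2)·H.
TC(573) = (34,000/573)×370 + (573/2)×29 = €30,263.12
TC(1,255) = (34,000/1,255)×370 + (1,255/2)×29 = €28,221.40
Lots of 1,255 are cheaper by €2,041.72.

€2,041.72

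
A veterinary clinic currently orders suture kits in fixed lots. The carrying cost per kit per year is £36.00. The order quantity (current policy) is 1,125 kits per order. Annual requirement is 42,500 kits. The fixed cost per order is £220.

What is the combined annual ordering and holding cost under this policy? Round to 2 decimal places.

£28,561.11

Orders/yr = 42,500/1,125 = 37.778; ordering cost = 37.778 × £220 = £8,311.11
Average inventory = 1,125/2 = 562.5; holding cost = 562.5 × £36 = £20,250.00
Total = £8,311.11 + £20,250.00 = £28,561.11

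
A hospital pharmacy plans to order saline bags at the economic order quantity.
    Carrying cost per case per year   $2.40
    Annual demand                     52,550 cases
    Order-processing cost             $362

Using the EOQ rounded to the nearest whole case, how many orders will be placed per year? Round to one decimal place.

13.2 orders per year

EOQ = √(2DS/H) = √(2 × 52,550 × 362 / 2.4)
    = √(15,852,583.33) ≈ 3,981.53 → Q = 3,982
Orders per year = D/Q = 52,550 / 3,982 = 13.197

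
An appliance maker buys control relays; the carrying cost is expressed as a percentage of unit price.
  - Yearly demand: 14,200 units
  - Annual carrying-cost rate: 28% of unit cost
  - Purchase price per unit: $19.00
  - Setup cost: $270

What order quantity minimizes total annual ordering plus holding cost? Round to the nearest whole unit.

1,201 units

Holding cost per unit per year: H = 28% × $19 = $5.3200
EOQ = √(2DS/H) = √(2 × 14,200 × 270 / 5.32)
    = √(1,441,353.38) ≈ 1,200.56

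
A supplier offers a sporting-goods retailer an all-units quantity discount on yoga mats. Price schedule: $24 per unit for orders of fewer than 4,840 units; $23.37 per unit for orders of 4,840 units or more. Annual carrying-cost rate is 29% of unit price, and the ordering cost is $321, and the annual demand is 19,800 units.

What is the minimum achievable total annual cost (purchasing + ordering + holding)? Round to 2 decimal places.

$480,440.25

H₁ = 29%×$24 = $6.9600;  H₂ = 29%×$23.37 = $6.7773
EOQ₁ = √(2×19,800×321/6.9600) = 1,351.44  (< 4,840, feasible at tier 1)
EOQ₂ = √(2×19,800×321/6.7773) = 1,369.53  (< 4,840 → use Q = 4,840 at tier-2 price)
TC(tier 1 (EOQ₁), Q≈1,351.4) = $484,605.99
TC(tier 2, Q≈4,840.0) = $480,440.25
Minimum at tier 2: $480,440.25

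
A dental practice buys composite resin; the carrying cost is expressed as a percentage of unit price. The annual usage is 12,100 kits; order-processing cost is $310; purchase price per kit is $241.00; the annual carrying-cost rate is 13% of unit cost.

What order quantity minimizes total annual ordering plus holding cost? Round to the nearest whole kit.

489 kits

Holding cost per kit per year: H = 13% × $241 = $31.3300
Q* = √(2·D·S / H) = √(2·12,100·310 / 31.33) = √239,451.0 ≈ 489.34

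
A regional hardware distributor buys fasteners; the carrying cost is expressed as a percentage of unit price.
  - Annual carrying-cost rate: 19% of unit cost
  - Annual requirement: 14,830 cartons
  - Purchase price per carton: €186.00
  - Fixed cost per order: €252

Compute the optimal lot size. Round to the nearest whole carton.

Carrying cost H = €186 × 19% = €35.3400/carton/yr
Q* = √(2·D·S / H) = √(2·14,830·252 / 35.34) = √211,497.5 ≈ 459.89

460 cartons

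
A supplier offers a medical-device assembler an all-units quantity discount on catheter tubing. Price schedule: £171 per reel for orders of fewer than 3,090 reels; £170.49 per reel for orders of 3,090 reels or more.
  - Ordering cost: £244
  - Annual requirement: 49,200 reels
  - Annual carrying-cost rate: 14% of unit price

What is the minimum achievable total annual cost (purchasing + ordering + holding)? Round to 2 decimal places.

£8,428,870.04

H₁ = 14%×£171 = £23.9400;  H₂ = 14%×£170.49 = £23.8686
EOQ₁ = √(2×49,200×244/23.9400) = 1,001.45  (< 3,090, feasible at tier 1)
EOQ₂ = √(2×49,200×244/23.8686) = 1,002.95  (< 3,090 → use Q = 3,090 at tier-2 price)
TC(tier 1 (EOQ₁), Q≈1,001.5) = £8,437,174.77
TC(tier 2, Q≈3,090.0) = £8,428,870.04
Minimum at tier 2: £8,428,870.04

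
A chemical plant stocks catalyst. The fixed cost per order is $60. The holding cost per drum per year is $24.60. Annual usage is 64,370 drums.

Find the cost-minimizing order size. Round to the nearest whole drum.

EOQ = √(2DS/H) = √(2 × 64,370 × 60 / 24.6)
    = √(314,000.00) ≈ 560.36

560 drums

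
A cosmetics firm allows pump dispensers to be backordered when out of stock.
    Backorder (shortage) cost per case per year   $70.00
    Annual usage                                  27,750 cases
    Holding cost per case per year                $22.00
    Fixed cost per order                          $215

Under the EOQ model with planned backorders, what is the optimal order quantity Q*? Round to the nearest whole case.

Basic EOQ = √(2·27,750·215/22) = 736.469
Backorder adjustment √((H+b)/b) = √((22+70)/70) = 1.1464
Q* = 736.469 × 1.1464 ≈ 844.30

844 cases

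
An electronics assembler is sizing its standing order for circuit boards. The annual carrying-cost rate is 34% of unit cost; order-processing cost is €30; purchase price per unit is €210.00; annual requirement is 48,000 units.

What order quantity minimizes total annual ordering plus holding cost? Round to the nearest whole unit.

201 units

Carrying cost H = €210 × 34% = €71.4000/unit/yr
EOQ = √(2DS/H) = √(2 × 48,000 × 30 / 71.4)
    = √(40,336.13) ≈ 200.84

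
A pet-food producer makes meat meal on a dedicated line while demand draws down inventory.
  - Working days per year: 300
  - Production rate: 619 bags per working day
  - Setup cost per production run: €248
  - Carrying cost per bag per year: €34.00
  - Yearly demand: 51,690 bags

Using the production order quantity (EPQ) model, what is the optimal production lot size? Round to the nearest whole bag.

1,022 bags

d = 51,690/300 = 172.3000 bags/day;  effective holding cost H(1 − d/p) = 34·(1 − 172.3000/619) = 24.53603
Q* = √(2DS / H_eff) = √(2·51,690·248 / 24.53603) ≈ 1,022.21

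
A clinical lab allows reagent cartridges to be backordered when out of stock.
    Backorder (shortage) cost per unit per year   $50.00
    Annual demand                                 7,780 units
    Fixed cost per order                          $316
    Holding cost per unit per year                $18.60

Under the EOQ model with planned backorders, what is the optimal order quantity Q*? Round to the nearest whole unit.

602 units

Q* = √(2DS/H) · √((H + b)/b)
   = √(2 × 7,780 × 316 / 18.6) · √((18.6 + 50) / 50)
   = 514.152 × 1.1713 ≈ 602.24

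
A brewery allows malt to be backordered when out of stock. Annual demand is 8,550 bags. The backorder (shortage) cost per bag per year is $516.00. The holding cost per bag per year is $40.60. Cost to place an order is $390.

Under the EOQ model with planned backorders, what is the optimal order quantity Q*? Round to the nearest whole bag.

421 bags

Q* = √(2DS/H) · √((H + b)/b)
   = √(2 × 8,550 × 390 / 40.6) · √((40.6 + 516) / 516)
   = 405.291 × 1.0386 ≈ 420.93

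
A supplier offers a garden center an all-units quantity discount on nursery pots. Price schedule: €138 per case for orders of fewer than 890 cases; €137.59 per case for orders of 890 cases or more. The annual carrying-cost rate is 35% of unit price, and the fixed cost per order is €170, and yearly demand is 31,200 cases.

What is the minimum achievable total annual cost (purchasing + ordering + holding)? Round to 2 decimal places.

H₁ = 35%×€138 = €48.3000;  H₂ = 35%×€137.59 = €48.1565
EOQ₁ = √(2×31,200×170/48.3000) = 468.64  (< 890, feasible at tier 1)
EOQ₂ = √(2×31,200×170/48.1565) = 469.34  (< 890 → use Q = 890 at tier-2 price)
TC(tier 1 (EOQ₁), Q≈468.6) = €4,328,235.51
TC(tier 2, Q≈890.0) = €4,320,197.19
Minimum at tier 2: €4,320,197.19

€4,320,197.19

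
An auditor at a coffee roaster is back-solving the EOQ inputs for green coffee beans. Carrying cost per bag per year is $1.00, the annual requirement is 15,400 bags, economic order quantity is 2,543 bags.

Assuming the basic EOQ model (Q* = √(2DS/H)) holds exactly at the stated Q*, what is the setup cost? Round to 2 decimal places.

From Q* = √(2DS/H) ⇒ Q*² = 2DS/H.
S = Q²H / (2D) = 2,543² × 1 / (2 × 15,400) = 209.9626

$209.96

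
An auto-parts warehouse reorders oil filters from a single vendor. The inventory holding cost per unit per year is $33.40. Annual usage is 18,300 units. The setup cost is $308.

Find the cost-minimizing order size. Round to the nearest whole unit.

581 units

2DS/H = 2·18,300·308/33.4 = 337,508.98
EOQ = √337,508.98 ≈ 580.96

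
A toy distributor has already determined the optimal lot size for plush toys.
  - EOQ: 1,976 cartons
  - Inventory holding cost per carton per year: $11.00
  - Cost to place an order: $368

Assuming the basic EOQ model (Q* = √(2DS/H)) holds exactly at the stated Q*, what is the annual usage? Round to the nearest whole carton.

EOQ relation: Q² = 2DS/H, so rearrange for the unknown.
D = Q²H / (2S) = 1,976² × 11 / (2 × 368) = 58,356.43

58,356 cartons per year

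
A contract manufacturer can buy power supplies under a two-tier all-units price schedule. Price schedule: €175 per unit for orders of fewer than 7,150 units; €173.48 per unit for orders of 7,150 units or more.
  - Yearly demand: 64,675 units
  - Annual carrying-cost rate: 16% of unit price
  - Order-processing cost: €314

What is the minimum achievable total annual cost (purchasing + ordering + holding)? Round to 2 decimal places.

H₁ = 16%×€175 = €28.0000;  H₂ = 16%×€173.48 = €27.7568
EOQ₁ = √(2×64,675×314/28.0000) = 1,204.40  (< 7,150, feasible at tier 1)
EOQ₂ = √(2×64,675×314/27.7568) = 1,209.66  (< 7,150 → use Q = 7,150 at tier-2 price)
TC(tier 1 (EOQ₁), Q≈1,204.4) = €11,351,848.07
TC(tier 2, Q≈7,150.0) = €11,321,889.83
Minimum at tier 2: €11,321,889.83

€11,321,889.83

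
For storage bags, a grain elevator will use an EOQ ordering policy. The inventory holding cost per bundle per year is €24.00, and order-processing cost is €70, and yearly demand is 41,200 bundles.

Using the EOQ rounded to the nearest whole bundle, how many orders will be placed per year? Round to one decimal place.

84.1 orders per year

Q* = √(2·D·S / H) = √(2·41,200·70 / 24) = √240,333.3 ≈ 490.24 → Q = 490
N = D/Q = 41,200/490 ≈ 84.082 orders/yr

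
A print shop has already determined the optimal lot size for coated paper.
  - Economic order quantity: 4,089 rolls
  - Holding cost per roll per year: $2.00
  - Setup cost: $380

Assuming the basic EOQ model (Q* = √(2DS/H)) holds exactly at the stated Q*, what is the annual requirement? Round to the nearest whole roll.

44,000 rolls per year

From Q* = √(2DS/H) ⇒ Q*² = 2DS/H.
D = Q²H / (2S) = 4,089² × 2 / (2 × 380) = 43,999.79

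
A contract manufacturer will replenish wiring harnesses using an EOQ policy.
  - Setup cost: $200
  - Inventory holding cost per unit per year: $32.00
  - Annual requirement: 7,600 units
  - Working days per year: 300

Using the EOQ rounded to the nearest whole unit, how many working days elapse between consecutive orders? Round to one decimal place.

2DS/H = 2·7,600·200/32 = 95,000.00
EOQ = √95,000.00 ≈ 308.22 → Q = 308 units
Days between orders = 300 / (D/Q) = 300 / 24.675 ≈ 12.158

12.2 days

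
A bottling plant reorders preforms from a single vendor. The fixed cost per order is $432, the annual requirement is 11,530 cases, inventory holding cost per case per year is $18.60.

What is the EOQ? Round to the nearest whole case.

2DS/H = 2·11,530·432/18.6 = 535,587.10
EOQ = √535,587.10 ≈ 731.84

732 cases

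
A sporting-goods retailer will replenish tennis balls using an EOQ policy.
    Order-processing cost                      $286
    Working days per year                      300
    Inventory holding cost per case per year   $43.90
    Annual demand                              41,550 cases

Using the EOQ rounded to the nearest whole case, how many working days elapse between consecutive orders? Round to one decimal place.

EOQ = √(2DS/H) = √(2 × 41,550 × 286 / 43.9)
    = √(541,380.41) ≈ 735.79 → Q = 736 cases
Cycle time = (working days × Q)/D = (300 × 736) / 41,550 = 5.314 days

5.3 days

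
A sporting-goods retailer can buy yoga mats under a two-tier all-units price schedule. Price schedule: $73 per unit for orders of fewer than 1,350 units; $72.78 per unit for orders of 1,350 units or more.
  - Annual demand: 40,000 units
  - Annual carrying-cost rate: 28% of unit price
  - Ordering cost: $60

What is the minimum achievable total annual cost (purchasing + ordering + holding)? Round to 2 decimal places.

$2,926,733.20

H₁ = 28%×$73 = $20.4400;  H₂ = 28%×$72.78 = $20.3784
EOQ₁ = √(2×40,000×60/20.4400) = 484.60  (< 1,350, feasible at tier 1)
EOQ₂ = √(2×40,000×60/20.3784) = 485.33  (< 1,350 → use Q = 1,350 at tier-2 price)
TC(tier 1 (EOQ₁), Q≈484.6) = $2,929,905.15
TC(tier 2, Q≈1,350.0) = $2,926,733.20
Minimum at tier 2: $2,926,733.20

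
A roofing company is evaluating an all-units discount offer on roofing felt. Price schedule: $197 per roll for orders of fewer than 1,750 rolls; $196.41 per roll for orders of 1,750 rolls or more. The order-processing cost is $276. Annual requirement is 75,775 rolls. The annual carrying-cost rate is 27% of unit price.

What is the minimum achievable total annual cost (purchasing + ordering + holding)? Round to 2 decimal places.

$14,941,320.41

H₁ = 27%×$197 = $53.1900;  H₂ = 27%×$196.41 = $53.0307
EOQ₁ = √(2×75,775×276/53.1900) = 886.78  (< 1,750, feasible at tier 1)
EOQ₂ = √(2×75,775×276/53.0307) = 888.11  (< 1,750 → use Q = 1,750 at tier-2 price)
TC(tier 1 (EOQ₁), Q≈886.8) = $14,974,843.00
TC(tier 2, Q≈1,750.0) = $14,941,320.41
Minimum at tier 2: $14,941,320.41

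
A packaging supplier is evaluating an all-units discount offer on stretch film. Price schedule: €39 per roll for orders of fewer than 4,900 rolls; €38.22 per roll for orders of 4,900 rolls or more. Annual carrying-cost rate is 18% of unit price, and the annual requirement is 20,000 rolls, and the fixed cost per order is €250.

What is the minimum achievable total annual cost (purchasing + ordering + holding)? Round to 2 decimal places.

H₁ = 18%×€39 = €7.0200;  H₂ = 18%×€38.22 = €6.8796
EOQ₁ = √(2×20,000×250/7.0200) = 1,193.52  (< 4,900, feasible at tier 1)
EOQ₂ = √(2×20,000×250/6.8796) = 1,205.64  (< 4,900 → use Q = 4,900 at tier-2 price)
TC(tier 1 (EOQ₁), Q≈1,193.5) = €788,378.54
TC(tier 2, Q≈4,900.0) = €782,275.43
Minimum at tier 2: €782,275.43

€782,275.43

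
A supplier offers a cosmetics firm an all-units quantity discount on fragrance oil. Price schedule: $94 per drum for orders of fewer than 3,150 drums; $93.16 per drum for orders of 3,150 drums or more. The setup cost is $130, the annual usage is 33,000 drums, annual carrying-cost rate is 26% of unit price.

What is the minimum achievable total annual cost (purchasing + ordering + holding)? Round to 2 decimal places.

H₁ = 26%×$94 = $24.4400;  H₂ = 26%×$93.16 = $24.2216
EOQ₁ = √(2×33,000×130/24.4400) = 592.51  (< 3,150, feasible at tier 1)
EOQ₂ = √(2×33,000×130/24.2216) = 595.17  (< 3,150 → use Q = 3,150 at tier-2 price)
TC(tier 1 (EOQ₁), Q≈592.5) = $3,116,480.86
TC(tier 2, Q≈3,150.0) = $3,113,790.92
Minimum at tier 2: $3,113,790.92

$3,113,790.92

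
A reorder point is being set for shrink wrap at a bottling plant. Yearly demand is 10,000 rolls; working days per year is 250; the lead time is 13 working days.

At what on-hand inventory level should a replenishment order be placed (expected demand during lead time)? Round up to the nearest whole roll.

Daily demand d = 10,000 / 250 = 40.000 rolls/day
Demand during lead time = 40.000 × 13 = 520.00
Reorder point = 520.00 → round up

520 rolls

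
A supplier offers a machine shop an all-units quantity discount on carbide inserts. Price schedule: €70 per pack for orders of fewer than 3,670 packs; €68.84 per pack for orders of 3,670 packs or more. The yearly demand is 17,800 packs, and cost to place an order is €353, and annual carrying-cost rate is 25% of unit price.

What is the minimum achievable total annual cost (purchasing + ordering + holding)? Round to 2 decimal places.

€1,258,644.45

H₁ = 25%×€70 = €17.5000;  H₂ = 25%×€68.84 = €17.2100
EOQ₁ = √(2×17,800×353/17.5000) = 847.41  (< 3,670, feasible at tier 1)
EOQ₂ = √(2×17,800×353/17.2100) = 854.52  (< 3,670 → use Q = 3,670 at tier-2 price)
TC(tier 1 (EOQ₁), Q≈847.4) = €1,260,829.67
TC(tier 2, Q≈3,670.0) = €1,258,644.45
Minimum at tier 2: €1,258,644.45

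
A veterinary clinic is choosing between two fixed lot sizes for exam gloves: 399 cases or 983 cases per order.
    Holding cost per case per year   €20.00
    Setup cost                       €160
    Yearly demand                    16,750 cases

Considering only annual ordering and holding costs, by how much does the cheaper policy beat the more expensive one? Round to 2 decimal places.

€1,849.56

TC(Q) = (D/Q)S + (Q/2)H
TC(399) = (16,750/399)×160 + (399/2)×20 = €10,706.79
TC(983) = (16,750/983)×160 + (983/2)×20 = €12,556.35
Lots of 399 are cheaper by €1,849.56.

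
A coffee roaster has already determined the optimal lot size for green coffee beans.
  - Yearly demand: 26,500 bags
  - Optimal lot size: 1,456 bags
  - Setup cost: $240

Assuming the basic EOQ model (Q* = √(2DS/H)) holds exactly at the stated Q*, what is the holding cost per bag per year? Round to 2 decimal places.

$6.00

Since Q* = (2DS/H)^½, squaring gives Q*²·H = 2DS.
H = 2DS / Q² = 2 × 26,500 × 240 / 1,456² = 6.0002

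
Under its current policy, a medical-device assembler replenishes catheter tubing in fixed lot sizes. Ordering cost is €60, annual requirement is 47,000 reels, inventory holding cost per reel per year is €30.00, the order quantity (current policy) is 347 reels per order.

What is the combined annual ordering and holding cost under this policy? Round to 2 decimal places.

Ordering: D/Q × S = 47,000/347 × €60 = €8,126.80
Holding:  Q/2 × H = 347/2 × €30 = €5,205.00
Total = €8,126.80 + €5,205.00 = €13,331.80

€13,331.80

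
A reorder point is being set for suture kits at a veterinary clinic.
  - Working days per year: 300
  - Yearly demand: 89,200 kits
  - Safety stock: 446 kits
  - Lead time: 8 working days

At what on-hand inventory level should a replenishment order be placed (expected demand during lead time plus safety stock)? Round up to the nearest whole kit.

2,825 kits

Daily demand d = 89,200 / 300 = 297.333 kits/day
Demand during lead time = 297.333 × 8 = 2,378.67
Reorder point = 2,378.67 + 446 = 2,824.67 → round up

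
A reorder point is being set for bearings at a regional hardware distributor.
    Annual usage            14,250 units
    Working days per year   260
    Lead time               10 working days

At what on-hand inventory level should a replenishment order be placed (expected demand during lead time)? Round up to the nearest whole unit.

549 units

Daily demand d = 14,250 / 260 = 54.808 units/day
Demand during lead time = 54.808 × 10 = 548.08
Reorder point = 548.08 → round up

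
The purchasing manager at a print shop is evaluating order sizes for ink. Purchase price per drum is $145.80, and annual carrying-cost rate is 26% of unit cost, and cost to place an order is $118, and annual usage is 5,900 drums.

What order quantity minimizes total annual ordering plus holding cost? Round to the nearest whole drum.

H = i·C = 0.26 × $145.8 = $37.9080 per drum-year
2DS/H = 2·5,900·118/37.908 = 36,731.03
EOQ = √36,731.03 ≈ 191.65

192 drums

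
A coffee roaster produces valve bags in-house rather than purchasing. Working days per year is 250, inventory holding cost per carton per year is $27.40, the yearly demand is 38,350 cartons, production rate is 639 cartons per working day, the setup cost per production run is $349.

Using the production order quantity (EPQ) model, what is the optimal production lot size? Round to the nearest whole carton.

Daily demand d = 38,350/250 = 153.400; p = 639; 1 − d/p = 0.75994
EPQ = √(2DS / (H(1 − d/p)))
    = √(2 × 38,350 × 349 / (27.4 × 0.75994)) ≈ 1,133.83

1,134 cartons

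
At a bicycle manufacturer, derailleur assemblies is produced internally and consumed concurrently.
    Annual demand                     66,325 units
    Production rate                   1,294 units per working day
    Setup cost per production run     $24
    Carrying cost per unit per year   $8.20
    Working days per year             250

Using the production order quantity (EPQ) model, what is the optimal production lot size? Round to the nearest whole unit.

699 units

Daily demand d = 66,325/250 = 265.300; p = 1294; 1 − d/p = 0.79498
EPQ = √(2DS / (H(1 − d/p)))
    = √(2 × 66,325 × 24 / (8.2 × 0.79498)) ≈ 698.84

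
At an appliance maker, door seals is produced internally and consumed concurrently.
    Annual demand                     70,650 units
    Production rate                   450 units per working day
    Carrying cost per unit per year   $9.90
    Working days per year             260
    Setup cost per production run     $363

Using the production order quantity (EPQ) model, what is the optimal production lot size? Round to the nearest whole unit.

d = 70,650/260 = 271.7308 units/day;  effective holding cost H(1 − d/p) = 9.9·(1 − 271.7308/450) = 3.92192
Q* = √(2DS / H_eff) = √(2·70,650·363 / 3.92192) ≈ 3,616.39

3,616 units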